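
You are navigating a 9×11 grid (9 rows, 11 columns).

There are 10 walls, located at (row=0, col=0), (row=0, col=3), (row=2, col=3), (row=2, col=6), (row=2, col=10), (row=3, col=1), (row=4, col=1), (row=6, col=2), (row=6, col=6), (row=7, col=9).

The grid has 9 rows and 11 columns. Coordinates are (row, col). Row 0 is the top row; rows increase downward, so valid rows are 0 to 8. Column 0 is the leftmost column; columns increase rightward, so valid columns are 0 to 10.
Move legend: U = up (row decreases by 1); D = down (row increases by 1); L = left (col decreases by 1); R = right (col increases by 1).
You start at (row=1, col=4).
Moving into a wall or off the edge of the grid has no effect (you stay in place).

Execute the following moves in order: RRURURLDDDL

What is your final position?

Start: (row=1, col=4)
  R (right): (row=1, col=4) -> (row=1, col=5)
  R (right): (row=1, col=5) -> (row=1, col=6)
  U (up): (row=1, col=6) -> (row=0, col=6)
  R (right): (row=0, col=6) -> (row=0, col=7)
  U (up): blocked, stay at (row=0, col=7)
  R (right): (row=0, col=7) -> (row=0, col=8)
  L (left): (row=0, col=8) -> (row=0, col=7)
  D (down): (row=0, col=7) -> (row=1, col=7)
  D (down): (row=1, col=7) -> (row=2, col=7)
  D (down): (row=2, col=7) -> (row=3, col=7)
  L (left): (row=3, col=7) -> (row=3, col=6)
Final: (row=3, col=6)

Answer: Final position: (row=3, col=6)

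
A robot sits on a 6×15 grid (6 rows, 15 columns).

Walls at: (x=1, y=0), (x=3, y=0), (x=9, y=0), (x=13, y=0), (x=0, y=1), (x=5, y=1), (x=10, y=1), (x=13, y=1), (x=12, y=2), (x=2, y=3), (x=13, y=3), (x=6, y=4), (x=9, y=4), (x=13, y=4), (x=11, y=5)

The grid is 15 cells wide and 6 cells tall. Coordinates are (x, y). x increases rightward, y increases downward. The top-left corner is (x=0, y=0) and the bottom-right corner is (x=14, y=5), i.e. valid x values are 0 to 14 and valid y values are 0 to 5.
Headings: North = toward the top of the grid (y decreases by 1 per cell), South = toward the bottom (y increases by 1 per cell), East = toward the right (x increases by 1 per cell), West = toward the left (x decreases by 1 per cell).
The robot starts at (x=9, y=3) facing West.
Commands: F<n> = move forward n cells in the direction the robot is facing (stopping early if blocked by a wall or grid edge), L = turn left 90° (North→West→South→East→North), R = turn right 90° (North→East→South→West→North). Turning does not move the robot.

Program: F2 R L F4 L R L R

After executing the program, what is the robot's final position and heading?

Answer: Final position: (x=3, y=3), facing West

Derivation:
Start: (x=9, y=3), facing West
  F2: move forward 2, now at (x=7, y=3)
  R: turn right, now facing North
  L: turn left, now facing West
  F4: move forward 4, now at (x=3, y=3)
  L: turn left, now facing South
  R: turn right, now facing West
  L: turn left, now facing South
  R: turn right, now facing West
Final: (x=3, y=3), facing West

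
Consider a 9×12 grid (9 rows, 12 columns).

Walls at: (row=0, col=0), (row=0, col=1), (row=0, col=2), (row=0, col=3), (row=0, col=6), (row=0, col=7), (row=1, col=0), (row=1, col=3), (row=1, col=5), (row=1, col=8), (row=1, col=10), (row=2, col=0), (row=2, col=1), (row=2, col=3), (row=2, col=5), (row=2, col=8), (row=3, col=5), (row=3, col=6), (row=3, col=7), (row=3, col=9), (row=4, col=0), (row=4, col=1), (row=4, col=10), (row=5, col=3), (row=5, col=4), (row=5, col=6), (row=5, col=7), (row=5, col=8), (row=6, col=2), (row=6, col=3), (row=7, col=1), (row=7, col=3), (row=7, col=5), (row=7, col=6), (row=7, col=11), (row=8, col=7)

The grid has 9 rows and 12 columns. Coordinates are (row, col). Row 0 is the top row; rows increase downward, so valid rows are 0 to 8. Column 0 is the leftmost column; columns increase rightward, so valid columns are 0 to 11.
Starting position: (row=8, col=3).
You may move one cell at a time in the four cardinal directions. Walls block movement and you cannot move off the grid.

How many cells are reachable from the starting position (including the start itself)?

Answer: Reachable cells: 68

Derivation:
BFS flood-fill from (row=8, col=3):
  Distance 0: (row=8, col=3)
  Distance 1: (row=8, col=2), (row=8, col=4)
  Distance 2: (row=7, col=2), (row=7, col=4), (row=8, col=1), (row=8, col=5)
  Distance 3: (row=6, col=4), (row=8, col=0), (row=8, col=6)
  Distance 4: (row=6, col=5), (row=7, col=0)
  Distance 5: (row=5, col=5), (row=6, col=0), (row=6, col=6)
  Distance 6: (row=4, col=5), (row=5, col=0), (row=6, col=1), (row=6, col=7)
  Distance 7: (row=4, col=4), (row=4, col=6), (row=5, col=1), (row=6, col=8), (row=7, col=7)
  Distance 8: (row=3, col=4), (row=4, col=3), (row=4, col=7), (row=5, col=2), (row=6, col=9), (row=7, col=8)
  Distance 9: (row=2, col=4), (row=3, col=3), (row=4, col=2), (row=4, col=8), (row=5, col=9), (row=6, col=10), (row=7, col=9), (row=8, col=8)
  Distance 10: (row=1, col=4), (row=3, col=2), (row=3, col=8), (row=4, col=9), (row=5, col=10), (row=6, col=11), (row=7, col=10), (row=8, col=9)
  Distance 11: (row=0, col=4), (row=2, col=2), (row=3, col=1), (row=5, col=11), (row=8, col=10)
  Distance 12: (row=0, col=5), (row=1, col=2), (row=3, col=0), (row=4, col=11), (row=8, col=11)
  Distance 13: (row=1, col=1), (row=3, col=11)
  Distance 14: (row=2, col=11), (row=3, col=10)
  Distance 15: (row=1, col=11), (row=2, col=10)
  Distance 16: (row=0, col=11), (row=2, col=9)
  Distance 17: (row=0, col=10), (row=1, col=9)
  Distance 18: (row=0, col=9)
  Distance 19: (row=0, col=8)
Total reachable: 68 (grid has 72 open cells total)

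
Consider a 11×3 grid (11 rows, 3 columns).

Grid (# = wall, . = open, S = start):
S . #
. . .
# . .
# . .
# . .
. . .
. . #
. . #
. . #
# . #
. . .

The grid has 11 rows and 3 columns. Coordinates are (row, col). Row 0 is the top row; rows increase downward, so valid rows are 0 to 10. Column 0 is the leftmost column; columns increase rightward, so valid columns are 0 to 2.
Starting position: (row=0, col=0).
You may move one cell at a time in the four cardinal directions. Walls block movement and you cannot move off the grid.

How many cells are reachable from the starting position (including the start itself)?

BFS flood-fill from (row=0, col=0):
  Distance 0: (row=0, col=0)
  Distance 1: (row=0, col=1), (row=1, col=0)
  Distance 2: (row=1, col=1)
  Distance 3: (row=1, col=2), (row=2, col=1)
  Distance 4: (row=2, col=2), (row=3, col=1)
  Distance 5: (row=3, col=2), (row=4, col=1)
  Distance 6: (row=4, col=2), (row=5, col=1)
  Distance 7: (row=5, col=0), (row=5, col=2), (row=6, col=1)
  Distance 8: (row=6, col=0), (row=7, col=1)
  Distance 9: (row=7, col=0), (row=8, col=1)
  Distance 10: (row=8, col=0), (row=9, col=1)
  Distance 11: (row=10, col=1)
  Distance 12: (row=10, col=0), (row=10, col=2)
Total reachable: 24 (grid has 24 open cells total)

Answer: Reachable cells: 24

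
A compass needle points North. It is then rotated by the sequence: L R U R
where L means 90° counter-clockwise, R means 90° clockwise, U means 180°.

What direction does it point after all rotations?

Answer: Final heading: West

Derivation:
Start: North
  L (left (90° counter-clockwise)) -> West
  R (right (90° clockwise)) -> North
  U (U-turn (180°)) -> South
  R (right (90° clockwise)) -> West
Final: West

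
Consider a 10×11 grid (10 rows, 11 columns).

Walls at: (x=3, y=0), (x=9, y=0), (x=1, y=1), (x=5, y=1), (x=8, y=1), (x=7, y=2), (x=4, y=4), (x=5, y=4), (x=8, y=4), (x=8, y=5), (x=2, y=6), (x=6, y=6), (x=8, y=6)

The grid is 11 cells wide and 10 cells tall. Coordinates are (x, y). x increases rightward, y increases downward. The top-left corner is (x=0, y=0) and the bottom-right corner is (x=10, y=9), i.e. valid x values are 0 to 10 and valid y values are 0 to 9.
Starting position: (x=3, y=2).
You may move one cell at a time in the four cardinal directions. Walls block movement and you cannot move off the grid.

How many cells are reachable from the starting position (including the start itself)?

BFS flood-fill from (x=3, y=2):
  Distance 0: (x=3, y=2)
  Distance 1: (x=3, y=1), (x=2, y=2), (x=4, y=2), (x=3, y=3)
  Distance 2: (x=2, y=1), (x=4, y=1), (x=1, y=2), (x=5, y=2), (x=2, y=3), (x=4, y=3), (x=3, y=4)
  Distance 3: (x=2, y=0), (x=4, y=0), (x=0, y=2), (x=6, y=2), (x=1, y=3), (x=5, y=3), (x=2, y=4), (x=3, y=5)
  Distance 4: (x=1, y=0), (x=5, y=0), (x=0, y=1), (x=6, y=1), (x=0, y=3), (x=6, y=3), (x=1, y=4), (x=2, y=5), (x=4, y=5), (x=3, y=6)
  Distance 5: (x=0, y=0), (x=6, y=0), (x=7, y=1), (x=7, y=3), (x=0, y=4), (x=6, y=4), (x=1, y=5), (x=5, y=5), (x=4, y=6), (x=3, y=7)
  Distance 6: (x=7, y=0), (x=8, y=3), (x=7, y=4), (x=0, y=5), (x=6, y=5), (x=1, y=6), (x=5, y=6), (x=2, y=7), (x=4, y=7), (x=3, y=8)
  Distance 7: (x=8, y=0), (x=8, y=2), (x=9, y=3), (x=7, y=5), (x=0, y=6), (x=1, y=7), (x=5, y=7), (x=2, y=8), (x=4, y=8), (x=3, y=9)
  Distance 8: (x=9, y=2), (x=10, y=3), (x=9, y=4), (x=7, y=6), (x=0, y=7), (x=6, y=7), (x=1, y=8), (x=5, y=8), (x=2, y=9), (x=4, y=9)
  Distance 9: (x=9, y=1), (x=10, y=2), (x=10, y=4), (x=9, y=5), (x=7, y=7), (x=0, y=8), (x=6, y=8), (x=1, y=9), (x=5, y=9)
  Distance 10: (x=10, y=1), (x=10, y=5), (x=9, y=6), (x=8, y=7), (x=7, y=8), (x=0, y=9), (x=6, y=9)
  Distance 11: (x=10, y=0), (x=10, y=6), (x=9, y=7), (x=8, y=8), (x=7, y=9)
  Distance 12: (x=10, y=7), (x=9, y=8), (x=8, y=9)
  Distance 13: (x=10, y=8), (x=9, y=9)
  Distance 14: (x=10, y=9)
Total reachable: 97 (grid has 97 open cells total)

Answer: Reachable cells: 97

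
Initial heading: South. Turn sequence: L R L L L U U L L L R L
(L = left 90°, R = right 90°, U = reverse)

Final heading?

Start: South
  L (left (90° counter-clockwise)) -> East
  R (right (90° clockwise)) -> South
  L (left (90° counter-clockwise)) -> East
  L (left (90° counter-clockwise)) -> North
  L (left (90° counter-clockwise)) -> West
  U (U-turn (180°)) -> East
  U (U-turn (180°)) -> West
  L (left (90° counter-clockwise)) -> South
  L (left (90° counter-clockwise)) -> East
  L (left (90° counter-clockwise)) -> North
  R (right (90° clockwise)) -> East
  L (left (90° counter-clockwise)) -> North
Final: North

Answer: Final heading: North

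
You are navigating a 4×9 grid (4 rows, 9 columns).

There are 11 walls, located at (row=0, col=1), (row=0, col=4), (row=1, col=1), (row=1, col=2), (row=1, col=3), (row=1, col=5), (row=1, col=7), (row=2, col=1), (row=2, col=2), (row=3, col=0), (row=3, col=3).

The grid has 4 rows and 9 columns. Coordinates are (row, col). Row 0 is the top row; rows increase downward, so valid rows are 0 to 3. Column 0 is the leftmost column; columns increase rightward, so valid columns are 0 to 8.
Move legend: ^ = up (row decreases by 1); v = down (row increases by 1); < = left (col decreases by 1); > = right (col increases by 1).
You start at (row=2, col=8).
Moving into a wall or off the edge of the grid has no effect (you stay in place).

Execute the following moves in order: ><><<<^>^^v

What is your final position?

Start: (row=2, col=8)
  > (right): blocked, stay at (row=2, col=8)
  < (left): (row=2, col=8) -> (row=2, col=7)
  > (right): (row=2, col=7) -> (row=2, col=8)
  < (left): (row=2, col=8) -> (row=2, col=7)
  < (left): (row=2, col=7) -> (row=2, col=6)
  < (left): (row=2, col=6) -> (row=2, col=5)
  ^ (up): blocked, stay at (row=2, col=5)
  > (right): (row=2, col=5) -> (row=2, col=6)
  ^ (up): (row=2, col=6) -> (row=1, col=6)
  ^ (up): (row=1, col=6) -> (row=0, col=6)
  v (down): (row=0, col=6) -> (row=1, col=6)
Final: (row=1, col=6)

Answer: Final position: (row=1, col=6)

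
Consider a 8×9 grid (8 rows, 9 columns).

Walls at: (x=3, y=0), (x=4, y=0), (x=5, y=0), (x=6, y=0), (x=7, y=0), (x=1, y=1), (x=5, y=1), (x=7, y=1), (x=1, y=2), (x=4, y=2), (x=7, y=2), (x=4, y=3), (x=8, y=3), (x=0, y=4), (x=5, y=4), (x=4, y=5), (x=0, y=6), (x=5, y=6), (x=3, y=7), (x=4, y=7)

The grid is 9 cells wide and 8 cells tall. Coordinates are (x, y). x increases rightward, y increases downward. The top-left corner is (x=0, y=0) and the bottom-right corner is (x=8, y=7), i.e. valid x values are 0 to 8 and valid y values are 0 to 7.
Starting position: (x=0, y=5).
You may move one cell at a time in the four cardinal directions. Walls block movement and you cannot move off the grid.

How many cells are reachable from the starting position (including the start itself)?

BFS flood-fill from (x=0, y=5):
  Distance 0: (x=0, y=5)
  Distance 1: (x=1, y=5)
  Distance 2: (x=1, y=4), (x=2, y=5), (x=1, y=6)
  Distance 3: (x=1, y=3), (x=2, y=4), (x=3, y=5), (x=2, y=6), (x=1, y=7)
  Distance 4: (x=0, y=3), (x=2, y=3), (x=3, y=4), (x=3, y=6), (x=0, y=7), (x=2, y=7)
  Distance 5: (x=0, y=2), (x=2, y=2), (x=3, y=3), (x=4, y=4), (x=4, y=6)
  Distance 6: (x=0, y=1), (x=2, y=1), (x=3, y=2)
  Distance 7: (x=0, y=0), (x=2, y=0), (x=3, y=1)
  Distance 8: (x=1, y=0), (x=4, y=1)
Total reachable: 29 (grid has 52 open cells total)

Answer: Reachable cells: 29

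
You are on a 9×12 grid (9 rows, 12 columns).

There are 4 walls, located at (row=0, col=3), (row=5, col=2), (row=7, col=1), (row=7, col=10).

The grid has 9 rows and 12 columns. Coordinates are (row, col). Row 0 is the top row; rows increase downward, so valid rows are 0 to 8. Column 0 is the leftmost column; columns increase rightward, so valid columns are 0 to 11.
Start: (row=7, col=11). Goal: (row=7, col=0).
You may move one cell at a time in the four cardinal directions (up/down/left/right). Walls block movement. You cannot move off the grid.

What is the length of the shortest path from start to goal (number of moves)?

BFS from (row=7, col=11) until reaching (row=7, col=0):
  Distance 0: (row=7, col=11)
  Distance 1: (row=6, col=11), (row=8, col=11)
  Distance 2: (row=5, col=11), (row=6, col=10), (row=8, col=10)
  Distance 3: (row=4, col=11), (row=5, col=10), (row=6, col=9), (row=8, col=9)
  Distance 4: (row=3, col=11), (row=4, col=10), (row=5, col=9), (row=6, col=8), (row=7, col=9), (row=8, col=8)
  Distance 5: (row=2, col=11), (row=3, col=10), (row=4, col=9), (row=5, col=8), (row=6, col=7), (row=7, col=8), (row=8, col=7)
  Distance 6: (row=1, col=11), (row=2, col=10), (row=3, col=9), (row=4, col=8), (row=5, col=7), (row=6, col=6), (row=7, col=7), (row=8, col=6)
  Distance 7: (row=0, col=11), (row=1, col=10), (row=2, col=9), (row=3, col=8), (row=4, col=7), (row=5, col=6), (row=6, col=5), (row=7, col=6), (row=8, col=5)
  Distance 8: (row=0, col=10), (row=1, col=9), (row=2, col=8), (row=3, col=7), (row=4, col=6), (row=5, col=5), (row=6, col=4), (row=7, col=5), (row=8, col=4)
  Distance 9: (row=0, col=9), (row=1, col=8), (row=2, col=7), (row=3, col=6), (row=4, col=5), (row=5, col=4), (row=6, col=3), (row=7, col=4), (row=8, col=3)
  Distance 10: (row=0, col=8), (row=1, col=7), (row=2, col=6), (row=3, col=5), (row=4, col=4), (row=5, col=3), (row=6, col=2), (row=7, col=3), (row=8, col=2)
  Distance 11: (row=0, col=7), (row=1, col=6), (row=2, col=5), (row=3, col=4), (row=4, col=3), (row=6, col=1), (row=7, col=2), (row=8, col=1)
  Distance 12: (row=0, col=6), (row=1, col=5), (row=2, col=4), (row=3, col=3), (row=4, col=2), (row=5, col=1), (row=6, col=0), (row=8, col=0)
  Distance 13: (row=0, col=5), (row=1, col=4), (row=2, col=3), (row=3, col=2), (row=4, col=1), (row=5, col=0), (row=7, col=0)  <- goal reached here
One shortest path (13 moves): (row=7, col=11) -> (row=6, col=11) -> (row=6, col=10) -> (row=6, col=9) -> (row=6, col=8) -> (row=6, col=7) -> (row=6, col=6) -> (row=6, col=5) -> (row=6, col=4) -> (row=6, col=3) -> (row=6, col=2) -> (row=6, col=1) -> (row=6, col=0) -> (row=7, col=0)

Answer: Shortest path length: 13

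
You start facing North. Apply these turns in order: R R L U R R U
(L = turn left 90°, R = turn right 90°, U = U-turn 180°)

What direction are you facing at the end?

Start: North
  R (right (90° clockwise)) -> East
  R (right (90° clockwise)) -> South
  L (left (90° counter-clockwise)) -> East
  U (U-turn (180°)) -> West
  R (right (90° clockwise)) -> North
  R (right (90° clockwise)) -> East
  U (U-turn (180°)) -> West
Final: West

Answer: Final heading: West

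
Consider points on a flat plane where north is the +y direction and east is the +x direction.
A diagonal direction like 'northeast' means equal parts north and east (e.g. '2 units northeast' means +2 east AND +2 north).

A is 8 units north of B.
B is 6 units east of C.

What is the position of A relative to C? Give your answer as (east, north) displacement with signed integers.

Place C at the origin (east=0, north=0).
  B is 6 units east of C: delta (east=+6, north=+0); B at (east=6, north=0).
  A is 8 units north of B: delta (east=+0, north=+8); A at (east=6, north=8).
Therefore A relative to C: (east=6, north=8).

Answer: A is at (east=6, north=8) relative to C.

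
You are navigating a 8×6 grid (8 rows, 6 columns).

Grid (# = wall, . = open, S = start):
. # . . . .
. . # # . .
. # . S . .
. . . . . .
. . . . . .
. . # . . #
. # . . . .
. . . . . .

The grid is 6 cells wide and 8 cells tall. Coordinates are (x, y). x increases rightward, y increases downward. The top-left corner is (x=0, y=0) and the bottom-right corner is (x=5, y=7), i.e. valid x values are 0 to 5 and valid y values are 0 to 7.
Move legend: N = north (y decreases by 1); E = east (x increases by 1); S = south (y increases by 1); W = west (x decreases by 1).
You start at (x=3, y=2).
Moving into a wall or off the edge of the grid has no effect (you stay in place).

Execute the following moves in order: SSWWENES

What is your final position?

Answer: Final position: (x=3, y=4)

Derivation:
Start: (x=3, y=2)
  S (south): (x=3, y=2) -> (x=3, y=3)
  S (south): (x=3, y=3) -> (x=3, y=4)
  W (west): (x=3, y=4) -> (x=2, y=4)
  W (west): (x=2, y=4) -> (x=1, y=4)
  E (east): (x=1, y=4) -> (x=2, y=4)
  N (north): (x=2, y=4) -> (x=2, y=3)
  E (east): (x=2, y=3) -> (x=3, y=3)
  S (south): (x=3, y=3) -> (x=3, y=4)
Final: (x=3, y=4)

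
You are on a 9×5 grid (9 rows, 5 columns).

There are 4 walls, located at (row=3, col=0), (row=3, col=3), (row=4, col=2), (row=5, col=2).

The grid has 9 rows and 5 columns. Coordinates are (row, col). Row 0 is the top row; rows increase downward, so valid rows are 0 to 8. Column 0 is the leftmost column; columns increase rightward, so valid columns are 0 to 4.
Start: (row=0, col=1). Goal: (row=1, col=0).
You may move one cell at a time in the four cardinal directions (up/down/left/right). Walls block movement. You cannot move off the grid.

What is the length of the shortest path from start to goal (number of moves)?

Answer: Shortest path length: 2

Derivation:
BFS from (row=0, col=1) until reaching (row=1, col=0):
  Distance 0: (row=0, col=1)
  Distance 1: (row=0, col=0), (row=0, col=2), (row=1, col=1)
  Distance 2: (row=0, col=3), (row=1, col=0), (row=1, col=2), (row=2, col=1)  <- goal reached here
One shortest path (2 moves): (row=0, col=1) -> (row=0, col=0) -> (row=1, col=0)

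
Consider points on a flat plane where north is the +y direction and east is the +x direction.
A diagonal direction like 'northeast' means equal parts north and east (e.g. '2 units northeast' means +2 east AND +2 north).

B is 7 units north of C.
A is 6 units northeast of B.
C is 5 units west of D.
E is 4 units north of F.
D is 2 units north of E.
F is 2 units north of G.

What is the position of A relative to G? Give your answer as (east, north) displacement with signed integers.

Answer: A is at (east=1, north=21) relative to G.

Derivation:
Place G at the origin (east=0, north=0).
  F is 2 units north of G: delta (east=+0, north=+2); F at (east=0, north=2).
  E is 4 units north of F: delta (east=+0, north=+4); E at (east=0, north=6).
  D is 2 units north of E: delta (east=+0, north=+2); D at (east=0, north=8).
  C is 5 units west of D: delta (east=-5, north=+0); C at (east=-5, north=8).
  B is 7 units north of C: delta (east=+0, north=+7); B at (east=-5, north=15).
  A is 6 units northeast of B: delta (east=+6, north=+6); A at (east=1, north=21).
Therefore A relative to G: (east=1, north=21).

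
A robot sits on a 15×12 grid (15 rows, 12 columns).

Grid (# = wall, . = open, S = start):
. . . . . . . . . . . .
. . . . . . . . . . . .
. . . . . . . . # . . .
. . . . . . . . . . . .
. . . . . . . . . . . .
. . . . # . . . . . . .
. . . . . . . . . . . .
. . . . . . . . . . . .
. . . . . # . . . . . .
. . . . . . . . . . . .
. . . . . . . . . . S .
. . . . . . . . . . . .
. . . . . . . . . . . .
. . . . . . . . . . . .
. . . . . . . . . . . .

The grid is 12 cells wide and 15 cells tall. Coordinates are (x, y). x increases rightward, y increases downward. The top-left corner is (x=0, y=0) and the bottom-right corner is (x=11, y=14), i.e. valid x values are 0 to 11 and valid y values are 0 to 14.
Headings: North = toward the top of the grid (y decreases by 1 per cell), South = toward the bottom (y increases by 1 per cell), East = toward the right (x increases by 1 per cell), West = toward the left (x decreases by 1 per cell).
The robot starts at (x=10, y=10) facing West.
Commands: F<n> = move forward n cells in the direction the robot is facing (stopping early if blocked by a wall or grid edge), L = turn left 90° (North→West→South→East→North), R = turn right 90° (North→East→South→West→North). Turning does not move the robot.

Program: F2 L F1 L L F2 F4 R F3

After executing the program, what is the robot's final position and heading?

Answer: Final position: (x=11, y=5), facing East

Derivation:
Start: (x=10, y=10), facing West
  F2: move forward 2, now at (x=8, y=10)
  L: turn left, now facing South
  F1: move forward 1, now at (x=8, y=11)
  L: turn left, now facing East
  L: turn left, now facing North
  F2: move forward 2, now at (x=8, y=9)
  F4: move forward 4, now at (x=8, y=5)
  R: turn right, now facing East
  F3: move forward 3, now at (x=11, y=5)
Final: (x=11, y=5), facing East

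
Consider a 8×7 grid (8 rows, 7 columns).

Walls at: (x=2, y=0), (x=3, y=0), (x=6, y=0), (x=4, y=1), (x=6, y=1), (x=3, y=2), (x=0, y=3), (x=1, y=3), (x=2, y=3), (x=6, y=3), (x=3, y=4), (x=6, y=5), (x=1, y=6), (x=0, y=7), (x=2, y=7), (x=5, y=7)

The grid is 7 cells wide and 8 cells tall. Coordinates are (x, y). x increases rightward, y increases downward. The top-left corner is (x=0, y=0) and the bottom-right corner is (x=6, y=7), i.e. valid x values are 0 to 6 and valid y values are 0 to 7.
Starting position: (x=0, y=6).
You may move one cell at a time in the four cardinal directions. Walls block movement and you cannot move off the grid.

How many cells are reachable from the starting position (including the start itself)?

BFS flood-fill from (x=0, y=6):
  Distance 0: (x=0, y=6)
  Distance 1: (x=0, y=5)
  Distance 2: (x=0, y=4), (x=1, y=5)
  Distance 3: (x=1, y=4), (x=2, y=5)
  Distance 4: (x=2, y=4), (x=3, y=5), (x=2, y=6)
  Distance 5: (x=4, y=5), (x=3, y=6)
  Distance 6: (x=4, y=4), (x=5, y=5), (x=4, y=6), (x=3, y=7)
  Distance 7: (x=4, y=3), (x=5, y=4), (x=5, y=6), (x=4, y=7)
  Distance 8: (x=4, y=2), (x=3, y=3), (x=5, y=3), (x=6, y=4), (x=6, y=6)
  Distance 9: (x=5, y=2), (x=6, y=7)
  Distance 10: (x=5, y=1), (x=6, y=2)
  Distance 11: (x=5, y=0)
  Distance 12: (x=4, y=0)
Total reachable: 30 (grid has 40 open cells total)

Answer: Reachable cells: 30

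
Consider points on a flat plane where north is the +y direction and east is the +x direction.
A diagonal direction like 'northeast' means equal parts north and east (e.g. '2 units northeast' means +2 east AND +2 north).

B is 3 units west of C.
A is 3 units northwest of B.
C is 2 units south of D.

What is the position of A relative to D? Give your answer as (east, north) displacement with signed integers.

Answer: A is at (east=-6, north=1) relative to D.

Derivation:
Place D at the origin (east=0, north=0).
  C is 2 units south of D: delta (east=+0, north=-2); C at (east=0, north=-2).
  B is 3 units west of C: delta (east=-3, north=+0); B at (east=-3, north=-2).
  A is 3 units northwest of B: delta (east=-3, north=+3); A at (east=-6, north=1).
Therefore A relative to D: (east=-6, north=1).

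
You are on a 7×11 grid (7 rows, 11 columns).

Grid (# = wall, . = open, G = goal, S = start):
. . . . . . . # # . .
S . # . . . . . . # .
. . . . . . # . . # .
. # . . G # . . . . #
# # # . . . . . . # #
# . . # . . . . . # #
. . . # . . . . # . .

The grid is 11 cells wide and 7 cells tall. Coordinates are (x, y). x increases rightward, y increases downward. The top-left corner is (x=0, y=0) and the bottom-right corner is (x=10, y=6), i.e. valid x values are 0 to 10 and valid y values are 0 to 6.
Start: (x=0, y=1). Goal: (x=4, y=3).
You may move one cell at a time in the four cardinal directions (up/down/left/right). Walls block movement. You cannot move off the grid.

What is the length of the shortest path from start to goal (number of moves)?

BFS from (x=0, y=1) until reaching (x=4, y=3):
  Distance 0: (x=0, y=1)
  Distance 1: (x=0, y=0), (x=1, y=1), (x=0, y=2)
  Distance 2: (x=1, y=0), (x=1, y=2), (x=0, y=3)
  Distance 3: (x=2, y=0), (x=2, y=2)
  Distance 4: (x=3, y=0), (x=3, y=2), (x=2, y=3)
  Distance 5: (x=4, y=0), (x=3, y=1), (x=4, y=2), (x=3, y=3)
  Distance 6: (x=5, y=0), (x=4, y=1), (x=5, y=2), (x=4, y=3), (x=3, y=4)  <- goal reached here
One shortest path (6 moves): (x=0, y=1) -> (x=1, y=1) -> (x=1, y=2) -> (x=2, y=2) -> (x=3, y=2) -> (x=4, y=2) -> (x=4, y=3)

Answer: Shortest path length: 6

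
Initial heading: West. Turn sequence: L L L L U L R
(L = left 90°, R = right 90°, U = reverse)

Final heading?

Answer: Final heading: East

Derivation:
Start: West
  L (left (90° counter-clockwise)) -> South
  L (left (90° counter-clockwise)) -> East
  L (left (90° counter-clockwise)) -> North
  L (left (90° counter-clockwise)) -> West
  U (U-turn (180°)) -> East
  L (left (90° counter-clockwise)) -> North
  R (right (90° clockwise)) -> East
Final: East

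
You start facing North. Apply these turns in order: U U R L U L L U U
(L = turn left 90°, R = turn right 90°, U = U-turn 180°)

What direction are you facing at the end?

Start: North
  U (U-turn (180°)) -> South
  U (U-turn (180°)) -> North
  R (right (90° clockwise)) -> East
  L (left (90° counter-clockwise)) -> North
  U (U-turn (180°)) -> South
  L (left (90° counter-clockwise)) -> East
  L (left (90° counter-clockwise)) -> North
  U (U-turn (180°)) -> South
  U (U-turn (180°)) -> North
Final: North

Answer: Final heading: North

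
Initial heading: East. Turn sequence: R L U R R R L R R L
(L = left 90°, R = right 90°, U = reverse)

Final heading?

Start: East
  R (right (90° clockwise)) -> South
  L (left (90° counter-clockwise)) -> East
  U (U-turn (180°)) -> West
  R (right (90° clockwise)) -> North
  R (right (90° clockwise)) -> East
  R (right (90° clockwise)) -> South
  L (left (90° counter-clockwise)) -> East
  R (right (90° clockwise)) -> South
  R (right (90° clockwise)) -> West
  L (left (90° counter-clockwise)) -> South
Final: South

Answer: Final heading: South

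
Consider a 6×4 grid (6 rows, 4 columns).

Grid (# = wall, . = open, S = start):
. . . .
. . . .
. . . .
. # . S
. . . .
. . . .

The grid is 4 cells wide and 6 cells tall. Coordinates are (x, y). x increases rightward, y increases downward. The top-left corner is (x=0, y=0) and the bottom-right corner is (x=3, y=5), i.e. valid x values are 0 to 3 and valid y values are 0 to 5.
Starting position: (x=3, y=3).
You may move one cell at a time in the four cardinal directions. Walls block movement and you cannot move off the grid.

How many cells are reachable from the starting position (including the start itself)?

BFS flood-fill from (x=3, y=3):
  Distance 0: (x=3, y=3)
  Distance 1: (x=3, y=2), (x=2, y=3), (x=3, y=4)
  Distance 2: (x=3, y=1), (x=2, y=2), (x=2, y=4), (x=3, y=5)
  Distance 3: (x=3, y=0), (x=2, y=1), (x=1, y=2), (x=1, y=4), (x=2, y=5)
  Distance 4: (x=2, y=0), (x=1, y=1), (x=0, y=2), (x=0, y=4), (x=1, y=5)
  Distance 5: (x=1, y=0), (x=0, y=1), (x=0, y=3), (x=0, y=5)
  Distance 6: (x=0, y=0)
Total reachable: 23 (grid has 23 open cells total)

Answer: Reachable cells: 23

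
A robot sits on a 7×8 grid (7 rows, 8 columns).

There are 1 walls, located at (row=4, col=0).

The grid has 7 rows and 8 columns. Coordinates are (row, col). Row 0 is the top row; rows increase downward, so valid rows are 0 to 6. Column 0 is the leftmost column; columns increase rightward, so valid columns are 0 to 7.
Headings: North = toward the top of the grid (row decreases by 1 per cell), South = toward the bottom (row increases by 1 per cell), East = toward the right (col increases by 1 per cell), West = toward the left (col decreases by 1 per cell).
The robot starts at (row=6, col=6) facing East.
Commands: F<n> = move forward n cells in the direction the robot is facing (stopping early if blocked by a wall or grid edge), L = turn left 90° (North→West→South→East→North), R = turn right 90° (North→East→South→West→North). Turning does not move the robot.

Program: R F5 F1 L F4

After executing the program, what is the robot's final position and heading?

Start: (row=6, col=6), facing East
  R: turn right, now facing South
  F5: move forward 0/5 (blocked), now at (row=6, col=6)
  F1: move forward 0/1 (blocked), now at (row=6, col=6)
  L: turn left, now facing East
  F4: move forward 1/4 (blocked), now at (row=6, col=7)
Final: (row=6, col=7), facing East

Answer: Final position: (row=6, col=7), facing East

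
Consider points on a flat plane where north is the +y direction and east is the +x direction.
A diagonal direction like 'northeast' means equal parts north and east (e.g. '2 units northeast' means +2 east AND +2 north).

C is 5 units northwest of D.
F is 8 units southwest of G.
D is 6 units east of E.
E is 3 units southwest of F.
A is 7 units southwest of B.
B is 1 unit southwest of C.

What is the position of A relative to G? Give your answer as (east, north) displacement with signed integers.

Place G at the origin (east=0, north=0).
  F is 8 units southwest of G: delta (east=-8, north=-8); F at (east=-8, north=-8).
  E is 3 units southwest of F: delta (east=-3, north=-3); E at (east=-11, north=-11).
  D is 6 units east of E: delta (east=+6, north=+0); D at (east=-5, north=-11).
  C is 5 units northwest of D: delta (east=-5, north=+5); C at (east=-10, north=-6).
  B is 1 unit southwest of C: delta (east=-1, north=-1); B at (east=-11, north=-7).
  A is 7 units southwest of B: delta (east=-7, north=-7); A at (east=-18, north=-14).
Therefore A relative to G: (east=-18, north=-14).

Answer: A is at (east=-18, north=-14) relative to G.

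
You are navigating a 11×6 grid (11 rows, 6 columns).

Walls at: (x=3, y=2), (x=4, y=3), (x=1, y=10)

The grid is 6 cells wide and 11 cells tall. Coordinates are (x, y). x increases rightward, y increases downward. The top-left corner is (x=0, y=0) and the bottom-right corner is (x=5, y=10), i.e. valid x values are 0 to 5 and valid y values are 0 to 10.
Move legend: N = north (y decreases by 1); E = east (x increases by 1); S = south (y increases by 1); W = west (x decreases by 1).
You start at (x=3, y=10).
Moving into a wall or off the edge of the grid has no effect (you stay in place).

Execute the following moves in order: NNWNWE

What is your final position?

Start: (x=3, y=10)
  N (north): (x=3, y=10) -> (x=3, y=9)
  N (north): (x=3, y=9) -> (x=3, y=8)
  W (west): (x=3, y=8) -> (x=2, y=8)
  N (north): (x=2, y=8) -> (x=2, y=7)
  W (west): (x=2, y=7) -> (x=1, y=7)
  E (east): (x=1, y=7) -> (x=2, y=7)
Final: (x=2, y=7)

Answer: Final position: (x=2, y=7)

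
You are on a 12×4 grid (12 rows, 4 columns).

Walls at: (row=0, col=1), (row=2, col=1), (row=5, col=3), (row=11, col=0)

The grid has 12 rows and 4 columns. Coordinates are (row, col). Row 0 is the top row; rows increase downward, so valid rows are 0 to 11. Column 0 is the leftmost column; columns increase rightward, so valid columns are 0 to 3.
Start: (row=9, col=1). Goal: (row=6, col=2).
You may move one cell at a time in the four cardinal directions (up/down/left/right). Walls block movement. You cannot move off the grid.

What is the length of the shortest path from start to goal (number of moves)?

Answer: Shortest path length: 4

Derivation:
BFS from (row=9, col=1) until reaching (row=6, col=2):
  Distance 0: (row=9, col=1)
  Distance 1: (row=8, col=1), (row=9, col=0), (row=9, col=2), (row=10, col=1)
  Distance 2: (row=7, col=1), (row=8, col=0), (row=8, col=2), (row=9, col=3), (row=10, col=0), (row=10, col=2), (row=11, col=1)
  Distance 3: (row=6, col=1), (row=7, col=0), (row=7, col=2), (row=8, col=3), (row=10, col=3), (row=11, col=2)
  Distance 4: (row=5, col=1), (row=6, col=0), (row=6, col=2), (row=7, col=3), (row=11, col=3)  <- goal reached here
One shortest path (4 moves): (row=9, col=1) -> (row=9, col=2) -> (row=8, col=2) -> (row=7, col=2) -> (row=6, col=2)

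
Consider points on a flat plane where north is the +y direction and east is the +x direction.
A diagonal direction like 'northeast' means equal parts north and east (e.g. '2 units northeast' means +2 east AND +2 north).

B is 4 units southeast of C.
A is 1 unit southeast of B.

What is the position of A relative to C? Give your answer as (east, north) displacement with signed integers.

Answer: A is at (east=5, north=-5) relative to C.

Derivation:
Place C at the origin (east=0, north=0).
  B is 4 units southeast of C: delta (east=+4, north=-4); B at (east=4, north=-4).
  A is 1 unit southeast of B: delta (east=+1, north=-1); A at (east=5, north=-5).
Therefore A relative to C: (east=5, north=-5).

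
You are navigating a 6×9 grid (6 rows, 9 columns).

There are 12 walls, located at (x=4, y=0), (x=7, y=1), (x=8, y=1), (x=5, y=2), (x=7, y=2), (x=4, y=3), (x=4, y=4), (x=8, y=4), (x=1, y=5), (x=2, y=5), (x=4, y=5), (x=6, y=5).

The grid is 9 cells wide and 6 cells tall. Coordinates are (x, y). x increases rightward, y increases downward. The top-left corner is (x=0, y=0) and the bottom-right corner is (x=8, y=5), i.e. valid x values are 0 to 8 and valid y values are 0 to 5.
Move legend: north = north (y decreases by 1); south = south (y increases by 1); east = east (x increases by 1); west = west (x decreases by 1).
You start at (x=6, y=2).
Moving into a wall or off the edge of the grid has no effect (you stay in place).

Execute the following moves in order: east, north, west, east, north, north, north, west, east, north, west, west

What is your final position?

Answer: Final position: (x=5, y=0)

Derivation:
Start: (x=6, y=2)
  east (east): blocked, stay at (x=6, y=2)
  north (north): (x=6, y=2) -> (x=6, y=1)
  west (west): (x=6, y=1) -> (x=5, y=1)
  east (east): (x=5, y=1) -> (x=6, y=1)
  north (north): (x=6, y=1) -> (x=6, y=0)
  north (north): blocked, stay at (x=6, y=0)
  north (north): blocked, stay at (x=6, y=0)
  west (west): (x=6, y=0) -> (x=5, y=0)
  east (east): (x=5, y=0) -> (x=6, y=0)
  north (north): blocked, stay at (x=6, y=0)
  west (west): (x=6, y=0) -> (x=5, y=0)
  west (west): blocked, stay at (x=5, y=0)
Final: (x=5, y=0)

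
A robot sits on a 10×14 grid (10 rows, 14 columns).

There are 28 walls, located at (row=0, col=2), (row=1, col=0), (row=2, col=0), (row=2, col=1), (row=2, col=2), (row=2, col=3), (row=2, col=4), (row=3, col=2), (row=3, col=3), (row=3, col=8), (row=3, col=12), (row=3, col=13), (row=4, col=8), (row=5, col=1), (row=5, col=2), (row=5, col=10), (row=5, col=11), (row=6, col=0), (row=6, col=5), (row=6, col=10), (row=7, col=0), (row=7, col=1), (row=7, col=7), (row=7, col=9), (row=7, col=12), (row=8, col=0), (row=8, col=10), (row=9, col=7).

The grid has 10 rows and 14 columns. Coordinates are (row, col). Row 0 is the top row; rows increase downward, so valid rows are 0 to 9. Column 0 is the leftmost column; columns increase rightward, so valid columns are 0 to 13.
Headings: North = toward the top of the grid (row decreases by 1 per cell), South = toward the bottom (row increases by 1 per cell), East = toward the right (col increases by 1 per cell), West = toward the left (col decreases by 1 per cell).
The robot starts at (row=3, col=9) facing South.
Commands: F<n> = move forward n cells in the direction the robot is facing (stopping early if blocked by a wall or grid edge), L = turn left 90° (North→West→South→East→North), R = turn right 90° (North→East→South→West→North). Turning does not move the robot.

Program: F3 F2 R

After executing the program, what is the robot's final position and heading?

Start: (row=3, col=9), facing South
  F3: move forward 3, now at (row=6, col=9)
  F2: move forward 0/2 (blocked), now at (row=6, col=9)
  R: turn right, now facing West
Final: (row=6, col=9), facing West

Answer: Final position: (row=6, col=9), facing West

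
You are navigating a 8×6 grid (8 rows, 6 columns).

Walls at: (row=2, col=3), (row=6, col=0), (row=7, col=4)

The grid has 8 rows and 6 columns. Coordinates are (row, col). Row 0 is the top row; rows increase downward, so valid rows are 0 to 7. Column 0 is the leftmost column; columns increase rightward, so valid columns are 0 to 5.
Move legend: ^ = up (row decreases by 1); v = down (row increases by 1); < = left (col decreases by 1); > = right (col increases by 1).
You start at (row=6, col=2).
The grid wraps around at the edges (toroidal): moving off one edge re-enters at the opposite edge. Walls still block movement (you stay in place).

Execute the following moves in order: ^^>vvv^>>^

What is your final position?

Answer: Final position: (row=5, col=5)

Derivation:
Start: (row=6, col=2)
  ^ (up): (row=6, col=2) -> (row=5, col=2)
  ^ (up): (row=5, col=2) -> (row=4, col=2)
  > (right): (row=4, col=2) -> (row=4, col=3)
  v (down): (row=4, col=3) -> (row=5, col=3)
  v (down): (row=5, col=3) -> (row=6, col=3)
  v (down): (row=6, col=3) -> (row=7, col=3)
  ^ (up): (row=7, col=3) -> (row=6, col=3)
  > (right): (row=6, col=3) -> (row=6, col=4)
  > (right): (row=6, col=4) -> (row=6, col=5)
  ^ (up): (row=6, col=5) -> (row=5, col=5)
Final: (row=5, col=5)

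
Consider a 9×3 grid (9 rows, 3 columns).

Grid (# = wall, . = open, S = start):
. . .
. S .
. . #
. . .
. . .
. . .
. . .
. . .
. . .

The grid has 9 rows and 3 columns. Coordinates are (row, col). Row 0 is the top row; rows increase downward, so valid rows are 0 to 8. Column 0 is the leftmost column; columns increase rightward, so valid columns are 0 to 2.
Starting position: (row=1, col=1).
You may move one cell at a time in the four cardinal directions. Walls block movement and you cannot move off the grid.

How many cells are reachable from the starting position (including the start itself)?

BFS flood-fill from (row=1, col=1):
  Distance 0: (row=1, col=1)
  Distance 1: (row=0, col=1), (row=1, col=0), (row=1, col=2), (row=2, col=1)
  Distance 2: (row=0, col=0), (row=0, col=2), (row=2, col=0), (row=3, col=1)
  Distance 3: (row=3, col=0), (row=3, col=2), (row=4, col=1)
  Distance 4: (row=4, col=0), (row=4, col=2), (row=5, col=1)
  Distance 5: (row=5, col=0), (row=5, col=2), (row=6, col=1)
  Distance 6: (row=6, col=0), (row=6, col=2), (row=7, col=1)
  Distance 7: (row=7, col=0), (row=7, col=2), (row=8, col=1)
  Distance 8: (row=8, col=0), (row=8, col=2)
Total reachable: 26 (grid has 26 open cells total)

Answer: Reachable cells: 26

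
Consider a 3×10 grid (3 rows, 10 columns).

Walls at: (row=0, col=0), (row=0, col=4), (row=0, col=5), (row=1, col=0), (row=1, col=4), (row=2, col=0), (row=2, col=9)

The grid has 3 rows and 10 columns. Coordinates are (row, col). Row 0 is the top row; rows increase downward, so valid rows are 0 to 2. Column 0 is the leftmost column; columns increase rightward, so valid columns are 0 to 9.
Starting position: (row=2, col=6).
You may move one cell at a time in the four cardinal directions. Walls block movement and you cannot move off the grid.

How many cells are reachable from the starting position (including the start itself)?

Answer: Reachable cells: 23

Derivation:
BFS flood-fill from (row=2, col=6):
  Distance 0: (row=2, col=6)
  Distance 1: (row=1, col=6), (row=2, col=5), (row=2, col=7)
  Distance 2: (row=0, col=6), (row=1, col=5), (row=1, col=7), (row=2, col=4), (row=2, col=8)
  Distance 3: (row=0, col=7), (row=1, col=8), (row=2, col=3)
  Distance 4: (row=0, col=8), (row=1, col=3), (row=1, col=9), (row=2, col=2)
  Distance 5: (row=0, col=3), (row=0, col=9), (row=1, col=2), (row=2, col=1)
  Distance 6: (row=0, col=2), (row=1, col=1)
  Distance 7: (row=0, col=1)
Total reachable: 23 (grid has 23 open cells total)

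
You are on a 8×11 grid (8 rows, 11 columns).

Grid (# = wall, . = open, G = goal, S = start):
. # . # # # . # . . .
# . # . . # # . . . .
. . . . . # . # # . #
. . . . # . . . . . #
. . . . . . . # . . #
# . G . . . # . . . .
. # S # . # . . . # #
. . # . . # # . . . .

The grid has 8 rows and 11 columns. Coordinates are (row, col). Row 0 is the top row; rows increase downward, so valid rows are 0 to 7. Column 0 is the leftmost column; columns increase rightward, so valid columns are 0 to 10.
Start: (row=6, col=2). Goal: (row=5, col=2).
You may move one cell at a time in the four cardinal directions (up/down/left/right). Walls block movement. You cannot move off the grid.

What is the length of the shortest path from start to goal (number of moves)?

Answer: Shortest path length: 1

Derivation:
BFS from (row=6, col=2) until reaching (row=5, col=2):
  Distance 0: (row=6, col=2)
  Distance 1: (row=5, col=2)  <- goal reached here
One shortest path (1 moves): (row=6, col=2) -> (row=5, col=2)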